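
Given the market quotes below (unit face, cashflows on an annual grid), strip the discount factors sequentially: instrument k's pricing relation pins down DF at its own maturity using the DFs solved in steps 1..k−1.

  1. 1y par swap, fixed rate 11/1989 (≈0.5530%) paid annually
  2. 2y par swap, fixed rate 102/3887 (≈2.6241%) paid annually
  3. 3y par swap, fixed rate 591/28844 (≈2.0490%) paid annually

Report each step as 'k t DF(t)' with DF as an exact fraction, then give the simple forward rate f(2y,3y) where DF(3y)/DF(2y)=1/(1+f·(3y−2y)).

step 1 [1y] swap r/1=11/1989: DF=(1 − 11/1989·(0))/(1+11/1989) = 1989/2000 ≈ 0.994500
step 2 [2y] swap r/1=102/3887: DF=(1 − 102/3887·(0.994500))/(1+102/3887) = 949/1000 ≈ 0.949000
step 3 [3y] swap r/1=591/28844: DF=(1 − 591/28844·(0.994500+0.949000))/(1+591/28844) = 9409/10000 ≈ 0.940900

1 1 1989/2000
2 2 949/1000
3 3 9409/10000
f(2y,3y) = ((949/1000)/(9409/10000) − 1)/(1) = 81/9409 ≈ 0.8609%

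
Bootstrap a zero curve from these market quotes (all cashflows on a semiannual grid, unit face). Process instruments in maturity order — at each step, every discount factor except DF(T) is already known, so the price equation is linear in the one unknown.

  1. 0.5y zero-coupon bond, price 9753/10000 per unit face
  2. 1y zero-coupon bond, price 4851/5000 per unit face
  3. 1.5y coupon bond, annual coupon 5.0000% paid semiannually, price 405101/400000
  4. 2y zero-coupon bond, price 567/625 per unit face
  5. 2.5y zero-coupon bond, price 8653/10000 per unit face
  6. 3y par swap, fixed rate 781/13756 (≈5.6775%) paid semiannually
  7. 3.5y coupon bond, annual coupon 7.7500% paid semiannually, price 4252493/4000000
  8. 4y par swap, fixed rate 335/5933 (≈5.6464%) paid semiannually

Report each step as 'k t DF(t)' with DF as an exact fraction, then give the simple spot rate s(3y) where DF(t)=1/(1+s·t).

step 1 [0.5y] zero: DF = P = 9753/10000 ≈ 0.975300
step 2 [1y] zero: DF = P = 4851/5000 ≈ 0.970200
step 3 [1.5y] bond c/2=1/40: DF=(405101/400000 − 1/40·(0.975300+0.970200))/(1+1/40) = 4703/5000 ≈ 0.940600
step 4 [2y] zero: DF = P = 567/625 ≈ 0.907200
step 5 [2.5y] zero: DF = P = 8653/10000 ≈ 0.865300
step 6 [3y] swap r/2=781/27512: DF=(1 − 781/27512·(0.975300+0.970200+0.940600+0.907200+0.865300))/(1+781/27512) = 4219/5000 ≈ 0.843800
step 7 [3.5y] bond c/2=31/800: DF=(4252493/4000000 − 31/800·(0.975300+0.970200+0.940600+0.907200+0.865300+0.843800))/(1+31/800) = 4091/5000 ≈ 0.818200
step 8 [4y] swap r/2=335/11866: DF=(1 − 335/11866·(0.975300+0.970200+0.940600+0.907200+0.865300+0.843800+0.818200))/(1+335/11866) = 799/1000 ≈ 0.799000

1 1/2 9753/10000
2 1 4851/5000
3 3/2 4703/5000
4 2 567/625
5 5/2 8653/10000
6 3 4219/5000
7 7/2 4091/5000
8 4 799/1000
s(3y) = (1/(4219/5000) − 1)/(3) = 781/12657 ≈ 6.1705%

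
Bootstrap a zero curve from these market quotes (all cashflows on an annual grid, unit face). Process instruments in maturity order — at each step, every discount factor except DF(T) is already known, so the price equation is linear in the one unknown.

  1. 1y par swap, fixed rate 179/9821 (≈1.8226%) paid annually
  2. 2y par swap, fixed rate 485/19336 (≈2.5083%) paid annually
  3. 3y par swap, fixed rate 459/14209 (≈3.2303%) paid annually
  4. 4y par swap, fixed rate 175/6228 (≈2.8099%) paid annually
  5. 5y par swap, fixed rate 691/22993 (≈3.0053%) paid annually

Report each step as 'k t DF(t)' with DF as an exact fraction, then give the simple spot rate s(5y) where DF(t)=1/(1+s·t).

1 1 9821/10000
2 2 1903/2000
3 3 4541/5000
4 4 179/200
5 5 4309/5000
s(5y) = (1/(4309/5000) − 1)/(5) = 691/21545 ≈ 3.2072%

step 1 [1y] swap r/1=179/9821: DF=(1 − 179/9821·(0))/(1+179/9821) = 9821/10000 ≈ 0.982100
step 2 [2y] swap r/1=485/19336: DF=(1 − 485/19336·(0.982100))/(1+485/19336) = 1903/2000 ≈ 0.951500
step 3 [3y] swap r/1=459/14209: DF=(1 − 459/14209·(0.982100+0.951500))/(1+459/14209) = 4541/5000 ≈ 0.908200
step 4 [4y] swap r/1=175/6228: DF=(1 − 175/6228·(0.982100+0.951500+0.908200))/(1+175/6228) = 179/200 ≈ 0.895000
step 5 [5y] swap r/1=691/22993: DF=(1 − 691/22993·(0.982100+0.951500+0.908200+0.895000))/(1+691/22993) = 4309/5000 ≈ 0.861800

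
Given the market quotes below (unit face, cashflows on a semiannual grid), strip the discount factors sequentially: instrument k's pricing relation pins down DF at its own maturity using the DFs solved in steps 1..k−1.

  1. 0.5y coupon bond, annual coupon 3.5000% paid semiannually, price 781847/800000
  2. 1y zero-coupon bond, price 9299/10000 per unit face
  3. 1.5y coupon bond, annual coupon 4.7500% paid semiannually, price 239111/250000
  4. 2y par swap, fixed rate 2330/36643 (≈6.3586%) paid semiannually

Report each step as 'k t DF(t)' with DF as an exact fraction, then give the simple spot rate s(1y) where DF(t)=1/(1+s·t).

step 1 [0.5y] bond c/2=7/400: DF=(781847/800000 − 7/400·(0))/(1+7/400) = 1921/2000 ≈ 0.960500
step 2 [1y] zero: DF = P = 9299/10000 ≈ 0.929900
step 3 [1.5y] bond c/2=19/800: DF=(239111/250000 − 19/800·(0.960500+0.929900))/(1+19/800) = 1113/1250 ≈ 0.890400
step 4 [2y] swap r/2=1165/36643: DF=(1 − 1165/36643·(0.960500+0.929900+0.890400))/(1+1165/36643) = 1767/2000 ≈ 0.883500

1 1/2 1921/2000
2 1 9299/10000
3 3/2 1113/1250
4 2 1767/2000
s(1y) = (1/(9299/10000) − 1)/(1) = 701/9299 ≈ 7.5384%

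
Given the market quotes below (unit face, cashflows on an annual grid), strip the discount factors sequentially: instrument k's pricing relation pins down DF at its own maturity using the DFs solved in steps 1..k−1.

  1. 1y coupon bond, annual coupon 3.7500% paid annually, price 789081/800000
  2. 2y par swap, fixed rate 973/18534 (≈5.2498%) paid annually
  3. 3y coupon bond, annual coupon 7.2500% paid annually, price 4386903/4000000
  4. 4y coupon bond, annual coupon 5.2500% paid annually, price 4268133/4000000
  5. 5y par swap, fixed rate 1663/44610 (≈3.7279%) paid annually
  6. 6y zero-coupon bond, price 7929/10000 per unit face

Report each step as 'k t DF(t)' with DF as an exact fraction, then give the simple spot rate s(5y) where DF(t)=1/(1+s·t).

1 1 9507/10000
2 2 9027/10000
3 3 8973/10000
4 4 4383/5000
5 5 8337/10000
6 6 7929/10000
s(5y) = (1/(8337/10000) − 1)/(5) = 1663/41685 ≈ 3.9894%

step 1 [1y] bond c/1=3/80: DF=(789081/800000 − 3/80·(0))/(1+3/80) = 9507/10000 ≈ 0.950700
step 2 [2y] swap r/1=973/18534: DF=(1 − 973/18534·(0.950700))/(1+973/18534) = 9027/10000 ≈ 0.902700
step 3 [3y] bond c/1=29/400: DF=(4386903/4000000 − 29/400·(0.950700+0.902700))/(1+29/400) = 8973/10000 ≈ 0.897300
step 4 [4y] bond c/1=21/400: DF=(4268133/4000000 − 21/400·(0.950700+0.902700+0.897300))/(1+21/400) = 4383/5000 ≈ 0.876600
step 5 [5y] swap r/1=1663/44610: DF=(1 − 1663/44610·(0.950700+0.902700+0.897300+0.876600))/(1+1663/44610) = 8337/10000 ≈ 0.833700
step 6 [6y] zero: DF = P = 7929/10000 ≈ 0.792900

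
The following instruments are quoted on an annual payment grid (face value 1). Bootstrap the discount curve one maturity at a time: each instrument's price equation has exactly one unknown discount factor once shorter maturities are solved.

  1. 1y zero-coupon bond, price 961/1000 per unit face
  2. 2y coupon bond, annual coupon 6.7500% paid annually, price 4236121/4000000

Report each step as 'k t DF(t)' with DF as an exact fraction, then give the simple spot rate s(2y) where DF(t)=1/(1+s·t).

step 1 [1y] zero: DF = P = 961/1000 ≈ 0.961000
step 2 [2y] bond c/1=27/400: DF=(4236121/4000000 − 27/400·(0.961000))/(1+27/400) = 9313/10000 ≈ 0.931300

1 1 961/1000
2 2 9313/10000
s(2y) = (1/(9313/10000) − 1)/(2) = 687/18626 ≈ 3.6884%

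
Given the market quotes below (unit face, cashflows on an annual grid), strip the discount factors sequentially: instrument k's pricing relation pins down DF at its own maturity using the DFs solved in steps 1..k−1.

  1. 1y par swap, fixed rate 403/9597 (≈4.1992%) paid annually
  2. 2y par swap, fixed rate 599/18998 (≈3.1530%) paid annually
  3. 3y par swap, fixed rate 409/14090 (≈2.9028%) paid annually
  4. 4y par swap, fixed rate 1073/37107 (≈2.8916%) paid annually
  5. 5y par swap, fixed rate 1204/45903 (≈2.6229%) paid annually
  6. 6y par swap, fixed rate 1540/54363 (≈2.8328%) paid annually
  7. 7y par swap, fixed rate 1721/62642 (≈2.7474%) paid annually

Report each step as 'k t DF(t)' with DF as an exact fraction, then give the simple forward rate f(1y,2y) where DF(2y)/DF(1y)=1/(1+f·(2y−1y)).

1 1 9597/10000
2 2 9401/10000
3 3 4591/5000
4 4 8927/10000
5 5 2199/2500
6 6 423/500
7 7 8279/10000
f(1y,2y) = ((9597/10000)/(9401/10000) − 1)/(1) = 28/1343 ≈ 2.0849%

step 1 [1y] swap r/1=403/9597: DF=(1 − 403/9597·(0))/(1+403/9597) = 9597/10000 ≈ 0.959700
step 2 [2y] swap r/1=599/18998: DF=(1 − 599/18998·(0.959700))/(1+599/18998) = 9401/10000 ≈ 0.940100
step 3 [3y] swap r/1=409/14090: DF=(1 − 409/14090·(0.959700+0.940100))/(1+409/14090) = 4591/5000 ≈ 0.918200
step 4 [4y] swap r/1=1073/37107: DF=(1 − 1073/37107·(0.959700+0.940100+0.918200))/(1+1073/37107) = 8927/10000 ≈ 0.892700
step 5 [5y] swap r/1=1204/45903: DF=(1 − 1204/45903·(0.959700+0.940100+0.918200+0.892700))/(1+1204/45903) = 2199/2500 ≈ 0.879600
step 6 [6y] swap r/1=1540/54363: DF=(1 − 1540/54363·(0.959700+0.940100+0.918200+0.892700+0.879600))/(1+1540/54363) = 423/500 ≈ 0.846000
step 7 [7y] swap r/1=1721/62642: DF=(1 − 1721/62642·(0.959700+0.940100+0.918200+0.892700+0.879600+0.846000))/(1+1721/62642) = 8279/10000 ≈ 0.827900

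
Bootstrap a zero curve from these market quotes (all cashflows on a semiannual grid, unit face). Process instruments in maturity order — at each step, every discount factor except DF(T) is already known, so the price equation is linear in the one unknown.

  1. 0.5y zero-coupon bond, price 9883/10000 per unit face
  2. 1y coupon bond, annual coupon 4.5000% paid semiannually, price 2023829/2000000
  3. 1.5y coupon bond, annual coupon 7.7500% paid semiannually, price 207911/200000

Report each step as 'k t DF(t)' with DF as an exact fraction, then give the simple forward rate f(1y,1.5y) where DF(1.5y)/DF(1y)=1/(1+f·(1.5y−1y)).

step 1 [0.5y] zero: DF = P = 9883/10000 ≈ 0.988300
step 2 [1y] bond c/2=9/400: DF=(2023829/2000000 − 9/400·(0.988300))/(1+9/400) = 9679/10000 ≈ 0.967900
step 3 [1.5y] bond c/2=31/800: DF=(207911/200000 − 31/800·(0.988300+0.967900))/(1+31/800) = 4639/5000 ≈ 0.927800

1 1/2 9883/10000
2 1 9679/10000
3 3/2 4639/5000
f(1y,1.5y) = ((9679/10000)/(4639/5000) − 1)/(1/2) = 401/4639 ≈ 8.6441%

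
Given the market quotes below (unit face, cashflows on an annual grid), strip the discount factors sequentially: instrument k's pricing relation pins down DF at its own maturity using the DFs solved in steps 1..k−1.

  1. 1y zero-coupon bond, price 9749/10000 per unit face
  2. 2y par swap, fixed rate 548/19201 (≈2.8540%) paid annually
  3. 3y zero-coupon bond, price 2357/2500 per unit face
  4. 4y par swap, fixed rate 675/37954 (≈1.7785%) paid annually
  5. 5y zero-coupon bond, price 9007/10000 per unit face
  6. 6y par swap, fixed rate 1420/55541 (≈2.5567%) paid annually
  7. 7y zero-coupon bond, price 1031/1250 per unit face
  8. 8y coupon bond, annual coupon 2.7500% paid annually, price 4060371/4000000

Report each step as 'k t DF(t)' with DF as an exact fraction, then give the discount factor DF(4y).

1 1 9749/10000
2 2 2363/2500
3 3 2357/2500
4 4 373/400
5 5 9007/10000
6 6 429/500
7 7 1031/1250
8 8 2043/2500
DF(4y) = 373/400 ≈ 0.932500

step 1 [1y] zero: DF = P = 9749/10000 ≈ 0.974900
step 2 [2y] swap r/1=548/19201: DF=(1 − 548/19201·(0.974900))/(1+548/19201) = 2363/2500 ≈ 0.945200
step 3 [3y] zero: DF = P = 2357/2500 ≈ 0.942800
step 4 [4y] swap r/1=675/37954: DF=(1 − 675/37954·(0.974900+0.945200+0.942800))/(1+675/37954) = 373/400 ≈ 0.932500
step 5 [5y] zero: DF = P = 9007/10000 ≈ 0.900700
step 6 [6y] swap r/1=1420/55541: DF=(1 − 1420/55541·(0.974900+0.945200+0.942800+0.932500+0.900700))/(1+1420/55541) = 429/500 ≈ 0.858000
step 7 [7y] zero: DF = P = 1031/1250 ≈ 0.824800
step 8 [8y] bond c/1=11/400: DF=(4060371/4000000 − 11/400·(0.974900+0.945200+0.942800+0.932500+0.900700+0.858000+0.824800))/(1+11/400) = 2043/2500 ≈ 0.817200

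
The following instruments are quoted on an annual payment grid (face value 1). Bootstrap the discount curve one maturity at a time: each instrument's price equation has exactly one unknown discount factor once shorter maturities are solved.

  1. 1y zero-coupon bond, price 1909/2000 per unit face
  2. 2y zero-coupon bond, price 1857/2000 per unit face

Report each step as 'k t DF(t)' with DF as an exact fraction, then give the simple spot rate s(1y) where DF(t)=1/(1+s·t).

step 1 [1y] zero: DF = P = 1909/2000 ≈ 0.954500
step 2 [2y] zero: DF = P = 1857/2000 ≈ 0.928500

1 1 1909/2000
2 2 1857/2000
s(1y) = (1/(1909/2000) − 1)/(1) = 91/1909 ≈ 4.7669%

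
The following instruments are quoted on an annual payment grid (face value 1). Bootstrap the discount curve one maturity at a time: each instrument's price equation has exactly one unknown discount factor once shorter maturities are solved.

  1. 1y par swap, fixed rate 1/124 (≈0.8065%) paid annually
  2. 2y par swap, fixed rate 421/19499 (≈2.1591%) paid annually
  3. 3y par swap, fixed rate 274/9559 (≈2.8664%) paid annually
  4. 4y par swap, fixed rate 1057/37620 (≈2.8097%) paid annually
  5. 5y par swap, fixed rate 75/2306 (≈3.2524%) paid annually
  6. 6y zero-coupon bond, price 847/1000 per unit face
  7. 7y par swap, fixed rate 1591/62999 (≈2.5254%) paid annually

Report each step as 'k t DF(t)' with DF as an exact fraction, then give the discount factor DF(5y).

1 1 124/125
2 2 9579/10000
3 3 4589/5000
4 4 8943/10000
5 5 17/20
6 6 847/1000
7 7 8409/10000
DF(5y) = 17/20 ≈ 0.850000

step 1 [1y] swap r/1=1/124: DF=(1 − 1/124·(0))/(1+1/124) = 124/125 ≈ 0.992000
step 2 [2y] swap r/1=421/19499: DF=(1 − 421/19499·(0.992000))/(1+421/19499) = 9579/10000 ≈ 0.957900
step 3 [3y] swap r/1=274/9559: DF=(1 − 274/9559·(0.992000+0.957900))/(1+274/9559) = 4589/5000 ≈ 0.917800
step 4 [4y] swap r/1=1057/37620: DF=(1 − 1057/37620·(0.992000+0.957900+0.917800))/(1+1057/37620) = 8943/10000 ≈ 0.894300
step 5 [5y] swap r/1=75/2306: DF=(1 − 75/2306·(0.992000+0.957900+0.917800+0.894300))/(1+75/2306) = 17/20 ≈ 0.850000
step 6 [6y] zero: DF = P = 847/1000 ≈ 0.847000
step 7 [7y] swap r/1=1591/62999: DF=(1 − 1591/62999·(0.992000+0.957900+0.917800+0.894300+0.850000+0.847000))/(1+1591/62999) = 8409/10000 ≈ 0.840900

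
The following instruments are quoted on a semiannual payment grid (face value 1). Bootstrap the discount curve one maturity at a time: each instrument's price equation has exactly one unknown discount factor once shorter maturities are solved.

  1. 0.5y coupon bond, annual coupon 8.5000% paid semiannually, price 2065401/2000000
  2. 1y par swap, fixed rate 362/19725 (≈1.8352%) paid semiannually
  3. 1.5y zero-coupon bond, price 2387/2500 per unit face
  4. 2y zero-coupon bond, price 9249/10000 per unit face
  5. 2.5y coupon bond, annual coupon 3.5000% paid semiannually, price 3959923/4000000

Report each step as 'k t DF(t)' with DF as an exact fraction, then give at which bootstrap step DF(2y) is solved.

step 1 [0.5y] bond c/2=17/400: DF=(2065401/2000000 − 17/400·(0))/(1+17/400) = 4953/5000 ≈ 0.990600
step 2 [1y] swap r/2=181/19725: DF=(1 − 181/19725·(0.990600))/(1+181/19725) = 9819/10000 ≈ 0.981900
step 3 [1.5y] zero: DF = P = 2387/2500 ≈ 0.954800
step 4 [2y] zero: DF = P = 9249/10000 ≈ 0.924900
step 5 [2.5y] bond c/2=7/400: DF=(3959923/4000000 − 7/400·(0.990600+0.981900+0.954800+0.924900))/(1+7/400) = 9067/10000 ≈ 0.906700

1 1/2 4953/5000
2 1 9819/10000
3 3/2 2387/2500
4 2 9249/10000
5 5/2 9067/10000
DF(2y) is solved at step 4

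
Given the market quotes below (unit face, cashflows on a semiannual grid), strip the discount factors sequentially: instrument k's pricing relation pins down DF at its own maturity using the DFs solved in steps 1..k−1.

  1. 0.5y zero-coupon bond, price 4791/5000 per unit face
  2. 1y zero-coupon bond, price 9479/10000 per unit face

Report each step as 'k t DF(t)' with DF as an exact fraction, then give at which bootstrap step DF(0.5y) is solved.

step 1 [0.5y] zero: DF = P = 4791/5000 ≈ 0.958200
step 2 [1y] zero: DF = P = 9479/10000 ≈ 0.947900

1 1/2 4791/5000
2 1 9479/10000
DF(0.5y) is solved at step 1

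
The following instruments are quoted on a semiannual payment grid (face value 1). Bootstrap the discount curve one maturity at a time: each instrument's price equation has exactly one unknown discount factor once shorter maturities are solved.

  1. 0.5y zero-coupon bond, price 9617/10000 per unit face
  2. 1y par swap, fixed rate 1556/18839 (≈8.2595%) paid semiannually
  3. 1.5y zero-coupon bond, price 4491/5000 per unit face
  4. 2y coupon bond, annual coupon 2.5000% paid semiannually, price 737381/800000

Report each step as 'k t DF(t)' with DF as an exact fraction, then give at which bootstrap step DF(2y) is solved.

step 1 [0.5y] zero: DF = P = 9617/10000 ≈ 0.961700
step 2 [1y] swap r/2=778/18839: DF=(1 − 778/18839·(0.961700))/(1+778/18839) = 4611/5000 ≈ 0.922200
step 3 [1.5y] zero: DF = P = 4491/5000 ≈ 0.898200
step 4 [2y] bond c/2=1/80: DF=(737381/800000 − 1/80·(0.961700+0.922200+0.898200))/(1+1/80) = 219/250 ≈ 0.876000

1 1/2 9617/10000
2 1 4611/5000
3 3/2 4491/5000
4 2 219/250
DF(2y) is solved at step 4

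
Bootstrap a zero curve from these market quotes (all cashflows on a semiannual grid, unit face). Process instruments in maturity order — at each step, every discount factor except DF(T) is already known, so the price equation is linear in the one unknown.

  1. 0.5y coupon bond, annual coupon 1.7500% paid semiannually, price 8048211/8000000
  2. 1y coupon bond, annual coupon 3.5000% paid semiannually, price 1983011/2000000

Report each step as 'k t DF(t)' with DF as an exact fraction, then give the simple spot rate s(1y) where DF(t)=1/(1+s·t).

1 1/2 9973/10000
2 1 9573/10000
s(1y) = (1/(9573/10000) − 1)/(1) = 427/9573 ≈ 4.4605%

step 1 [0.5y] bond c/2=7/800: DF=(8048211/8000000 − 7/800·(0))/(1+7/800) = 9973/10000 ≈ 0.997300
step 2 [1y] bond c/2=7/400: DF=(1983011/2000000 − 7/400·(0.997300))/(1+7/400) = 9573/10000 ≈ 0.957300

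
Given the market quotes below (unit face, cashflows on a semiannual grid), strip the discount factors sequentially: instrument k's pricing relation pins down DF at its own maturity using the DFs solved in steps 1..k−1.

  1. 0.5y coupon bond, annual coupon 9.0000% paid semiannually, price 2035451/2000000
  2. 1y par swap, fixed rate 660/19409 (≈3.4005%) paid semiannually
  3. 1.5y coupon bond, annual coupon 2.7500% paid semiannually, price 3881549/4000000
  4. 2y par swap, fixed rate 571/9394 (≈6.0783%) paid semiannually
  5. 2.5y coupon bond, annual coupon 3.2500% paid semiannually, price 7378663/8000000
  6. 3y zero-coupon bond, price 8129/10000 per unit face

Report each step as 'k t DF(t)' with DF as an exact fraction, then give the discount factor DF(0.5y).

step 1 [0.5y] bond c/2=9/200: DF=(2035451/2000000 − 9/200·(0))/(1+9/200) = 9739/10000 ≈ 0.973900
step 2 [1y] swap r/2=330/19409: DF=(1 − 330/19409·(0.973900))/(1+330/19409) = 967/1000 ≈ 0.967000
step 3 [1.5y] bond c/2=11/800: DF=(3881549/4000000 − 11/800·(0.973900+0.967000))/(1+11/800) = 9309/10000 ≈ 0.930900
step 4 [2y] swap r/2=571/18788: DF=(1 − 571/18788·(0.973900+0.967000+0.930900))/(1+571/18788) = 4429/5000 ≈ 0.885800
step 5 [2.5y] bond c/2=13/800: DF=(7378663/8000000 − 13/800·(0.973900+0.967000+0.930900+0.885800))/(1+13/800) = 339/400 ≈ 0.847500
step 6 [3y] zero: DF = P = 8129/10000 ≈ 0.812900

1 1/2 9739/10000
2 1 967/1000
3 3/2 9309/10000
4 2 4429/5000
5 5/2 339/400
6 3 8129/10000
DF(0.5y) = 9739/10000 ≈ 0.973900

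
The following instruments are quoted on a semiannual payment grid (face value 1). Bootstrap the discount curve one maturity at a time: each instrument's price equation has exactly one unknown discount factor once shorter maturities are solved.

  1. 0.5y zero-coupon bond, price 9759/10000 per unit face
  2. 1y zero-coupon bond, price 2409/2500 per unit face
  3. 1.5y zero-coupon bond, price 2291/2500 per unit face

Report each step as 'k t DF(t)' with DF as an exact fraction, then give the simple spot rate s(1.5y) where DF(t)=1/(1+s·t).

1 1/2 9759/10000
2 1 2409/2500
3 3/2 2291/2500
s(1.5y) = (1/(2291/2500) − 1)/(3/2) = 418/6873 ≈ 6.0818%

step 1 [0.5y] zero: DF = P = 9759/10000 ≈ 0.975900
step 2 [1y] zero: DF = P = 2409/2500 ≈ 0.963600
step 3 [1.5y] zero: DF = P = 2291/2500 ≈ 0.916400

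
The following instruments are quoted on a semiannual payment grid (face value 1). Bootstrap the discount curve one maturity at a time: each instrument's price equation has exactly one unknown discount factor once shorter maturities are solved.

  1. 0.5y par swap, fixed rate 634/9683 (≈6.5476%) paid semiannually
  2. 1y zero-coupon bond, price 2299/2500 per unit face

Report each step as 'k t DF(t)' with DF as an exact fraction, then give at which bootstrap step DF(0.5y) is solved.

1 1/2 9683/10000
2 1 2299/2500
DF(0.5y) is solved at step 1

step 1 [0.5y] swap r/2=317/9683: DF=(1 − 317/9683·(0))/(1+317/9683) = 9683/10000 ≈ 0.968300
step 2 [1y] zero: DF = P = 2299/2500 ≈ 0.919600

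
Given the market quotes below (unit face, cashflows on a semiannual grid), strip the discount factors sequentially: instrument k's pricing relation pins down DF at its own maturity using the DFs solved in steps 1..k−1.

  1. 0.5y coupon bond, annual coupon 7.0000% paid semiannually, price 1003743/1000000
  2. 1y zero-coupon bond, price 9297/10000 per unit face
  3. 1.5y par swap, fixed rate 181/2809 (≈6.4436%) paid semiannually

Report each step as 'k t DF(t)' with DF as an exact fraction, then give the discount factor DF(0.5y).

step 1 [0.5y] bond c/2=7/200: DF=(1003743/1000000 − 7/200·(0))/(1+7/200) = 4849/5000 ≈ 0.969800
step 2 [1y] zero: DF = P = 9297/10000 ≈ 0.929700
step 3 [1.5y] swap r/2=181/5618: DF=(1 − 181/5618·(0.969800+0.929700))/(1+181/5618) = 1819/2000 ≈ 0.909500

1 1/2 4849/5000
2 1 9297/10000
3 3/2 1819/2000
DF(0.5y) = 4849/5000 ≈ 0.969800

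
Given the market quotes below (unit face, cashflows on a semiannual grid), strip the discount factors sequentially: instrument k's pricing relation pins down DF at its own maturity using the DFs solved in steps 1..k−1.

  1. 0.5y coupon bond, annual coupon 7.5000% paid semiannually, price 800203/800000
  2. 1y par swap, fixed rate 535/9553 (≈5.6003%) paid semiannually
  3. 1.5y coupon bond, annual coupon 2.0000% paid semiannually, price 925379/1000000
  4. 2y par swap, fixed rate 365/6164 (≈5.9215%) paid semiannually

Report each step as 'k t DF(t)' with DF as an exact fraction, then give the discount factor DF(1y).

1 1/2 9641/10000
2 1 1893/2000
3 3/2 8973/10000
4 2 1781/2000
DF(1y) = 1893/2000 ≈ 0.946500

step 1 [0.5y] bond c/2=3/80: DF=(800203/800000 − 3/80·(0))/(1+3/80) = 9641/10000 ≈ 0.964100
step 2 [1y] swap r/2=535/19106: DF=(1 − 535/19106·(0.964100))/(1+535/19106) = 1893/2000 ≈ 0.946500
step 3 [1.5y] bond c/2=1/100: DF=(925379/1000000 − 1/100·(0.964100+0.946500))/(1+1/100) = 8973/10000 ≈ 0.897300
step 4 [2y] swap r/2=365/12328: DF=(1 − 365/12328·(0.964100+0.946500+0.897300))/(1+365/12328) = 1781/2000 ≈ 0.890500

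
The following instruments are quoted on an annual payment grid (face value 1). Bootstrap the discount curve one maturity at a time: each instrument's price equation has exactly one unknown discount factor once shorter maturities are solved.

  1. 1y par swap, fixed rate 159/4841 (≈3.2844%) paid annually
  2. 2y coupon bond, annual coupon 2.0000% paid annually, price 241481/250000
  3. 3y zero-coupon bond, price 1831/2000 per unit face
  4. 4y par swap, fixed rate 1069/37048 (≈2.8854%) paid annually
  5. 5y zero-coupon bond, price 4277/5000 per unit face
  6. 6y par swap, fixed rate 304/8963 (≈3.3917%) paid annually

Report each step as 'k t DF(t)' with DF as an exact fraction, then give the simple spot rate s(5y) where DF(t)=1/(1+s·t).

step 1 [1y] swap r/1=159/4841: DF=(1 − 159/4841·(0))/(1+159/4841) = 4841/5000 ≈ 0.968200
step 2 [2y] bond c/1=1/50: DF=(241481/250000 − 1/50·(0.968200))/(1+1/50) = 116/125 ≈ 0.928000
step 3 [3y] zero: DF = P = 1831/2000 ≈ 0.915500
step 4 [4y] swap r/1=1069/37048: DF=(1 − 1069/37048·(0.968200+0.928000+0.915500))/(1+1069/37048) = 8931/10000 ≈ 0.893100
step 5 [5y] zero: DF = P = 4277/5000 ≈ 0.855400
step 6 [6y] swap r/1=304/8963: DF=(1 − 304/8963·(0.968200+0.928000+0.915500+0.893100+0.855400))/(1+304/8963) = 511/625 ≈ 0.817600

1 1 4841/5000
2 2 116/125
3 3 1831/2000
4 4 8931/10000
5 5 4277/5000
6 6 511/625
s(5y) = (1/(4277/5000) − 1)/(5) = 723/21385 ≈ 3.3809%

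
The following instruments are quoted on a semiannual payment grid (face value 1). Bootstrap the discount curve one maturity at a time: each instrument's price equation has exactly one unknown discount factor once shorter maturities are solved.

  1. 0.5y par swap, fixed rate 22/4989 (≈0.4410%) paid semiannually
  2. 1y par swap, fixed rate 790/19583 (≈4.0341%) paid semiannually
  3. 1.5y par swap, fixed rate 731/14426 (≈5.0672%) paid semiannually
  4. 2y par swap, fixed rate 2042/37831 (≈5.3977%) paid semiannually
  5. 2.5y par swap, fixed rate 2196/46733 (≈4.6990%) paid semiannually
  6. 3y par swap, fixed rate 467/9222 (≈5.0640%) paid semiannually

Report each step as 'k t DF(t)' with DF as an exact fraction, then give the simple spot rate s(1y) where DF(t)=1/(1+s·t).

step 1 [0.5y] swap r/2=11/4989: DF=(1 − 11/4989·(0))/(1+11/4989) = 4989/5000 ≈ 0.997800
step 2 [1y] swap r/2=395/19583: DF=(1 − 395/19583·(0.997800))/(1+395/19583) = 1921/2000 ≈ 0.960500
step 3 [1.5y] swap r/2=731/28852: DF=(1 − 731/28852·(0.997800+0.960500))/(1+731/28852) = 9269/10000 ≈ 0.926900
step 4 [2y] swap r/2=1021/37831: DF=(1 − 1021/37831·(0.997800+0.960500+0.926900))/(1+1021/37831) = 8979/10000 ≈ 0.897900
step 5 [2.5y] swap r/2=1098/46733: DF=(1 − 1098/46733·(0.997800+0.960500+0.926900+0.897900))/(1+1098/46733) = 4451/5000 ≈ 0.890200
step 6 [3y] swap r/2=467/18444: DF=(1 − 467/18444·(0.997800+0.960500+0.926900+0.897900+0.890200))/(1+467/18444) = 8599/10000 ≈ 0.859900

1 1/2 4989/5000
2 1 1921/2000
3 3/2 9269/10000
4 2 8979/10000
5 5/2 4451/5000
6 3 8599/10000
s(1y) = (1/(1921/2000) − 1)/(1) = 79/1921 ≈ 4.1124%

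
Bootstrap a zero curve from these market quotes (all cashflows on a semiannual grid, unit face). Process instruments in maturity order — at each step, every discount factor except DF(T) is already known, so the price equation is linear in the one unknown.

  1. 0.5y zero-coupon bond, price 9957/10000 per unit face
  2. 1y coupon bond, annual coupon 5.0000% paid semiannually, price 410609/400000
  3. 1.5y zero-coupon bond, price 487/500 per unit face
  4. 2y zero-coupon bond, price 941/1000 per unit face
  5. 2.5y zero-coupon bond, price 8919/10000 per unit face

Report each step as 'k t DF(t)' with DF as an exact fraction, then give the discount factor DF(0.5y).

step 1 [0.5y] zero: DF = P = 9957/10000 ≈ 0.995700
step 2 [1y] bond c/2=1/40: DF=(410609/400000 − 1/40·(0.995700))/(1+1/40) = 2443/2500 ≈ 0.977200
step 3 [1.5y] zero: DF = P = 487/500 ≈ 0.974000
step 4 [2y] zero: DF = P = 941/1000 ≈ 0.941000
step 5 [2.5y] zero: DF = P = 8919/10000 ≈ 0.891900

1 1/2 9957/10000
2 1 2443/2500
3 3/2 487/500
4 2 941/1000
5 5/2 8919/10000
DF(0.5y) = 9957/10000 ≈ 0.995700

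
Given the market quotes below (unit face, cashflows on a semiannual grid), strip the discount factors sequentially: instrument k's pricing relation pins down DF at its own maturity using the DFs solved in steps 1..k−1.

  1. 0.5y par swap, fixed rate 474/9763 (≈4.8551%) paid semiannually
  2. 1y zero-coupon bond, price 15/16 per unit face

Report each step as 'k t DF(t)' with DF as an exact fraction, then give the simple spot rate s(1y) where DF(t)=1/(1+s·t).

1 1/2 9763/10000
2 1 15/16
s(1y) = (1/(15/16) − 1)/(1) = 1/15 ≈ 6.6667%

step 1 [0.5y] swap r/2=237/9763: DF=(1 − 237/9763·(0))/(1+237/9763) = 9763/10000 ≈ 0.976300
step 2 [1y] zero: DF = P = 15/16 ≈ 0.937500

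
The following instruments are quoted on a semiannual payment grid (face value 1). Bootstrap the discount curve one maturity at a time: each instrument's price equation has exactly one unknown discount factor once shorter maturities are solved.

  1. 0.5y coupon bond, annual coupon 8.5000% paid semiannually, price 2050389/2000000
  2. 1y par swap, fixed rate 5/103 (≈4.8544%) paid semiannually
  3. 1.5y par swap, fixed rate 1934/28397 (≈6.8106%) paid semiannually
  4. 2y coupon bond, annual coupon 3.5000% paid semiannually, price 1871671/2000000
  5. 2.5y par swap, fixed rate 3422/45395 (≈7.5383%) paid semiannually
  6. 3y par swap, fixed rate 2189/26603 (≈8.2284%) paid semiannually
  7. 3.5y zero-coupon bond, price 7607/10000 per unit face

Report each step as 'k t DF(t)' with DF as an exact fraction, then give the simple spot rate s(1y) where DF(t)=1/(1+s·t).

1 1/2 4917/5000
2 1 953/1000
3 3/2 9033/10000
4 2 8709/10000
5 5/2 8289/10000
6 3 7811/10000
7 7/2 7607/10000
s(1y) = (1/(953/1000) − 1)/(1) = 47/953 ≈ 4.9318%

step 1 [0.5y] bond c/2=17/400: DF=(2050389/2000000 − 17/400·(0))/(1+17/400) = 4917/5000 ≈ 0.983400
step 2 [1y] swap r/2=5/206: DF=(1 − 5/206·(0.983400))/(1+5/206) = 953/1000 ≈ 0.953000
step 3 [1.5y] swap r/2=967/28397: DF=(1 − 967/28397·(0.983400+0.953000))/(1+967/28397) = 9033/10000 ≈ 0.903300
step 4 [2y] bond c/2=7/400: DF=(1871671/2000000 − 7/400·(0.983400+0.953000+0.903300))/(1+7/400) = 8709/10000 ≈ 0.870900
step 5 [2.5y] swap r/2=1711/45395: DF=(1 − 1711/45395·(0.983400+0.953000+0.903300+0.870900))/(1+1711/45395) = 8289/10000 ≈ 0.828900
step 6 [3y] swap r/2=2189/53206: DF=(1 − 2189/53206·(0.983400+0.953000+0.903300+0.870900+0.828900))/(1+2189/53206) = 7811/10000 ≈ 0.781100
step 7 [3.5y] zero: DF = P = 7607/10000 ≈ 0.760700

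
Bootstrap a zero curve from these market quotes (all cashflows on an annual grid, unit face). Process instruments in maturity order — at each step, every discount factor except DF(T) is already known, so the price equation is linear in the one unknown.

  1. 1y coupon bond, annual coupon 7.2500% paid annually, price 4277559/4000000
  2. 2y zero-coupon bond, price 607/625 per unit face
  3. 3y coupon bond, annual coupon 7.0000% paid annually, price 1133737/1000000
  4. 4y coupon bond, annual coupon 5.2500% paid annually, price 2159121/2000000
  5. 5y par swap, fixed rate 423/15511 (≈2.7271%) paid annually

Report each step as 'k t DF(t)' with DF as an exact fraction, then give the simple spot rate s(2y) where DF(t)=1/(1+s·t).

step 1 [1y] bond c/1=29/400: DF=(4277559/4000000 − 29/400·(0))/(1+29/400) = 9971/10000 ≈ 0.997100
step 2 [2y] zero: DF = P = 607/625 ≈ 0.971200
step 3 [3y] bond c/1=7/100: DF=(1133737/1000000 − 7/100·(0.997100+0.971200))/(1+7/100) = 2327/2500 ≈ 0.930800
step 4 [4y] bond c/1=21/400: DF=(2159121/2000000 − 21/400·(0.997100+0.971200+0.930800))/(1+21/400) = 8811/10000 ≈ 0.881100
step 5 [5y] swap r/1=423/15511: DF=(1 − 423/15511·(0.997100+0.971200+0.930800+0.881100))/(1+423/15511) = 8731/10000 ≈ 0.873100

1 1 9971/10000
2 2 607/625
3 3 2327/2500
4 4 8811/10000
5 5 8731/10000
s(2y) = (1/(607/625) − 1)/(2) = 9/607 ≈ 1.4827%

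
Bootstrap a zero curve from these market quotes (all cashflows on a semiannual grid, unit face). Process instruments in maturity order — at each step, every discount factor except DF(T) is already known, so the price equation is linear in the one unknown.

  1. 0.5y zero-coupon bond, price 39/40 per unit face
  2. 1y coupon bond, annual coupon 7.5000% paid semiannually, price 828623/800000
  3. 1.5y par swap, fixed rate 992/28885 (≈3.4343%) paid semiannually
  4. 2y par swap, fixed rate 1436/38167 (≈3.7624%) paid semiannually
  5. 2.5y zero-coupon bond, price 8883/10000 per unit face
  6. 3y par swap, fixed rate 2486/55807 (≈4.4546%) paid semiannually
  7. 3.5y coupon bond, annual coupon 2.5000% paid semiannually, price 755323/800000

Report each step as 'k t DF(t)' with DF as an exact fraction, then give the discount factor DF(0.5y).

1 1/2 39/40
2 1 9631/10000
3 3/2 594/625
4 2 4641/5000
5 5/2 8883/10000
6 3 8757/10000
7 7/2 2159/2500
DF(0.5y) = 39/40 ≈ 0.975000

step 1 [0.5y] zero: DF = P = 39/40 ≈ 0.975000
step 2 [1y] bond c/2=3/80: DF=(828623/800000 − 3/80·(0.975000))/(1+3/80) = 9631/10000 ≈ 0.963100
step 3 [1.5y] swap r/2=496/28885: DF=(1 − 496/28885·(0.975000+0.963100))/(1+496/28885) = 594/625 ≈ 0.950400
step 4 [2y] swap r/2=718/38167: DF=(1 − 718/38167·(0.975000+0.963100+0.950400))/(1+718/38167) = 4641/5000 ≈ 0.928200
step 5 [2.5y] zero: DF = P = 8883/10000 ≈ 0.888300
step 6 [3y] swap r/2=1243/55807: DF=(1 − 1243/55807·(0.975000+0.963100+0.950400+0.928200+0.888300))/(1+1243/55807) = 8757/10000 ≈ 0.875700
step 7 [3.5y] bond c/2=1/80: DF=(755323/800000 − 1/80·(0.975000+0.963100+0.950400+0.928200+0.888300+0.875700))/(1+1/80) = 2159/2500 ≈ 0.863600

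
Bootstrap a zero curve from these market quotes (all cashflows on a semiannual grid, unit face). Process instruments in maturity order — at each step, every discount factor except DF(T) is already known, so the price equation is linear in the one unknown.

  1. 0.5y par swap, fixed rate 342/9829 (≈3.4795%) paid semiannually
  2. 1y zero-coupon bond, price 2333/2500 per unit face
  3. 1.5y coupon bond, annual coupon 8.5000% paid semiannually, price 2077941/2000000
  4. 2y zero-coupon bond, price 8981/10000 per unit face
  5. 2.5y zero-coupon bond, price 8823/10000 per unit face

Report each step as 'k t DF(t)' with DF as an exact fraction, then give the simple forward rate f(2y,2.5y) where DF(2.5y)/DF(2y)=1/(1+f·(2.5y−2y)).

1 1/2 9829/10000
2 1 2333/2500
3 3/2 1837/2000
4 2 8981/10000
5 5/2 8823/10000
f(2y,2.5y) = ((8981/10000)/(8823/10000) − 1)/(1/2) = 316/8823 ≈ 3.5815%

step 1 [0.5y] swap r/2=171/9829: DF=(1 − 171/9829·(0))/(1+171/9829) = 9829/10000 ≈ 0.982900
step 2 [1y] zero: DF = P = 2333/2500 ≈ 0.933200
step 3 [1.5y] bond c/2=17/400: DF=(2077941/2000000 − 17/400·(0.982900+0.933200))/(1+17/400) = 1837/2000 ≈ 0.918500
step 4 [2y] zero: DF = P = 8981/10000 ≈ 0.898100
step 5 [2.5y] zero: DF = P = 8823/10000 ≈ 0.882300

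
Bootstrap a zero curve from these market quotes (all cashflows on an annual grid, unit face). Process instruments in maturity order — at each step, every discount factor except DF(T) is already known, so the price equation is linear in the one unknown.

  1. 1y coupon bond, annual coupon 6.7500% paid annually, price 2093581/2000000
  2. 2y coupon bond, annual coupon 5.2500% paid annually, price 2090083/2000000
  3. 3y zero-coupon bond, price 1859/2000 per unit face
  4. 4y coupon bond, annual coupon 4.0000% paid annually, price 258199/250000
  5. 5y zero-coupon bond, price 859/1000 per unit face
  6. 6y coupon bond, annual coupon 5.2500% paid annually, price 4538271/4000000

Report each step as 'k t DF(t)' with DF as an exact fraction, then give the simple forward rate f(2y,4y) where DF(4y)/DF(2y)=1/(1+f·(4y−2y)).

1 1 4903/5000
2 2 118/125
3 3 1859/2000
4 4 8833/10000
5 5 859/1000
6 6 8487/10000
f(2y,4y) = ((118/125)/(8833/10000) − 1)/(2) = 607/17666 ≈ 3.4360%

step 1 [1y] bond c/1=27/400: DF=(2093581/2000000 − 27/400·(0))/(1+27/400) = 4903/5000 ≈ 0.980600
step 2 [2y] bond c/1=21/400: DF=(2090083/2000000 − 21/400·(0.980600))/(1+21/400) = 118/125 ≈ 0.944000
step 3 [3y] zero: DF = P = 1859/2000 ≈ 0.929500
step 4 [4y] bond c/1=1/25: DF=(258199/250000 − 1/25·(0.980600+0.944000+0.929500))/(1+1/25) = 8833/10000 ≈ 0.883300
step 5 [5y] zero: DF = P = 859/1000 ≈ 0.859000
step 6 [6y] bond c/1=21/400: DF=(4538271/4000000 − 21/400·(0.980600+0.944000+0.929500+0.883300+0.859000))/(1+21/400) = 8487/10000 ≈ 0.848700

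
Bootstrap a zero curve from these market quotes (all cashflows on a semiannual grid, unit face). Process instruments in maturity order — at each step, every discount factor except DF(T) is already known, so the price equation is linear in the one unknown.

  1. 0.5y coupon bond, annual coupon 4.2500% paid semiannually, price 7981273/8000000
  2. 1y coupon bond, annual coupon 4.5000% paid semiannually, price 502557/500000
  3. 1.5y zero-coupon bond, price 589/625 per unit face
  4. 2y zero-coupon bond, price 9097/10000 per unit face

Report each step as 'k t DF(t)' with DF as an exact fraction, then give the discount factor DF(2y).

1 1/2 9769/10000
2 1 1923/2000
3 3/2 589/625
4 2 9097/10000
DF(2y) = 9097/10000 ≈ 0.909700

step 1 [0.5y] bond c/2=17/800: DF=(7981273/8000000 − 17/800·(0))/(1+17/800) = 9769/10000 ≈ 0.976900
step 2 [1y] bond c/2=9/400: DF=(502557/500000 − 9/400·(0.976900))/(1+9/400) = 1923/2000 ≈ 0.961500
step 3 [1.5y] zero: DF = P = 589/625 ≈ 0.942400
step 4 [2y] zero: DF = P = 9097/10000 ≈ 0.909700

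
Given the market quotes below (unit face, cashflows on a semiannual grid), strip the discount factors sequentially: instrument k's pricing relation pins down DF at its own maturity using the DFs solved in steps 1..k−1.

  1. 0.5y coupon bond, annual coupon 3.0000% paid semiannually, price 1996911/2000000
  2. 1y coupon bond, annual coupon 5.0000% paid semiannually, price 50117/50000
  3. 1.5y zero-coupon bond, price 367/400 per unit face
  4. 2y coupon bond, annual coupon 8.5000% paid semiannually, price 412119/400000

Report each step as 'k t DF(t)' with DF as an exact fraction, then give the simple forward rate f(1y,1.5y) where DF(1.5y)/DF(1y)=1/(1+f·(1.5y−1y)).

1 1/2 9837/10000
2 1 9539/10000
3 3/2 367/400
4 2 8719/10000
f(1y,1.5y) = ((9539/10000)/(367/400) − 1)/(1/2) = 728/9175 ≈ 7.9346%

step 1 [0.5y] bond c/2=3/200: DF=(1996911/2000000 − 3/200·(0))/(1+3/200) = 9837/10000 ≈ 0.983700
step 2 [1y] bond c/2=1/40: DF=(50117/50000 − 1/40·(0.983700))/(1+1/40) = 9539/10000 ≈ 0.953900
step 3 [1.5y] zero: DF = P = 367/400 ≈ 0.917500
step 4 [2y] bond c/2=17/400: DF=(412119/400000 − 17/400·(0.983700+0.953900+0.917500))/(1+17/400) = 8719/10000 ≈ 0.871900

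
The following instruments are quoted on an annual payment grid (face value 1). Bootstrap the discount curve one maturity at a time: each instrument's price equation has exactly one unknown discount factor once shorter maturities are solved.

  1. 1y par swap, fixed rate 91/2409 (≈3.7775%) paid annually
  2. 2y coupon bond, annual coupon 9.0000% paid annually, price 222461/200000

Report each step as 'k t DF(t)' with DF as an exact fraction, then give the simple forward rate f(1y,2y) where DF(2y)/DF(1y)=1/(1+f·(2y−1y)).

step 1 [1y] swap r/1=91/2409: DF=(1 − 91/2409·(0))/(1+91/2409) = 2409/2500 ≈ 0.963600
step 2 [2y] bond c/1=9/100: DF=(222461/200000 − 9/100·(0.963600))/(1+9/100) = 9409/10000 ≈ 0.940900

1 1 2409/2500
2 2 9409/10000
f(1y,2y) = ((2409/2500)/(9409/10000) − 1)/(1) = 227/9409 ≈ 2.4126%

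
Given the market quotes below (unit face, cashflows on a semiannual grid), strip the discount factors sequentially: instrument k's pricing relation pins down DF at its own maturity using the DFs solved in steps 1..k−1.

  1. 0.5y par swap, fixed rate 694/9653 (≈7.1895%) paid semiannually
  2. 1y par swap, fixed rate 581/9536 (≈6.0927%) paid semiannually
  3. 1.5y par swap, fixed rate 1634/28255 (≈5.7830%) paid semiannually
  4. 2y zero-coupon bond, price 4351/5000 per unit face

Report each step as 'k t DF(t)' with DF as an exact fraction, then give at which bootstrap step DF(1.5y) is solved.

step 1 [0.5y] swap r/2=347/9653: DF=(1 − 347/9653·(0))/(1+347/9653) = 9653/10000 ≈ 0.965300
step 2 [1y] swap r/2=581/19072: DF=(1 − 581/19072·(0.965300))/(1+581/19072) = 9419/10000 ≈ 0.941900
step 3 [1.5y] swap r/2=817/28255: DF=(1 − 817/28255·(0.965300+0.941900))/(1+817/28255) = 9183/10000 ≈ 0.918300
step 4 [2y] zero: DF = P = 4351/5000 ≈ 0.870200

1 1/2 9653/10000
2 1 9419/10000
3 3/2 9183/10000
4 2 4351/5000
DF(1.5y) is solved at step 3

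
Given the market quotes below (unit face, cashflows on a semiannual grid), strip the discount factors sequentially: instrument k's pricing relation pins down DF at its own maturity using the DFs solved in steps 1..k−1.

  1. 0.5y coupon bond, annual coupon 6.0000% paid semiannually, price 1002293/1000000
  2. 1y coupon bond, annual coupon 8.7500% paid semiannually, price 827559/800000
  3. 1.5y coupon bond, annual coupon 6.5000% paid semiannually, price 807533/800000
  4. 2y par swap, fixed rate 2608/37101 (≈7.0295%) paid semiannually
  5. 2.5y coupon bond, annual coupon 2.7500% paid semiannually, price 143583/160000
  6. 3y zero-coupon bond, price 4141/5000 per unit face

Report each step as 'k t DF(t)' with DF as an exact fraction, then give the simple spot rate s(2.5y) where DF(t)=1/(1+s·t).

1 1/2 9731/10000
2 1 9503/10000
3 3/2 9171/10000
4 2 1087/1250
5 5/2 8349/10000
6 3 4141/5000
s(2.5y) = (1/(8349/10000) − 1)/(5/2) = 3302/41745 ≈ 7.9099%

step 1 [0.5y] bond c/2=3/100: DF=(1002293/1000000 − 3/100·(0))/(1+3/100) = 9731/10000 ≈ 0.973100
step 2 [1y] bond c/2=7/160: DF=(827559/800000 − 7/160·(0.973100))/(1+7/160) = 9503/10000 ≈ 0.950300
step 3 [1.5y] bond c/2=13/400: DF=(807533/800000 − 13/400·(0.973100+0.950300))/(1+13/400) = 9171/10000 ≈ 0.917100
step 4 [2y] swap r/2=1304/37101: DF=(1 − 1304/37101·(0.973100+0.950300+0.917100))/(1+1304/37101) = 1087/1250 ≈ 0.869600
step 5 [2.5y] bond c/2=11/800: DF=(143583/160000 − 11/800·(0.973100+0.950300+0.917100+0.869600))/(1+11/800) = 8349/10000 ≈ 0.834900
step 6 [3y] zero: DF = P = 4141/5000 ≈ 0.828200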